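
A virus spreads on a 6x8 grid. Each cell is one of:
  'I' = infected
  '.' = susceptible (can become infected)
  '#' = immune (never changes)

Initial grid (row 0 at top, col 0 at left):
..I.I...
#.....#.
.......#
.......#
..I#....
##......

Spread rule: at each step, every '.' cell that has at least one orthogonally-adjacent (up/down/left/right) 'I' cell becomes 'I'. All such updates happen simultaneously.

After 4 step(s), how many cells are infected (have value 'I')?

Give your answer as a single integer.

Step 0 (initial): 3 infected
Step 1: +8 new -> 11 infected
Step 2: +11 new -> 22 infected
Step 3: +7 new -> 29 infected
Step 4: +6 new -> 35 infected

Answer: 35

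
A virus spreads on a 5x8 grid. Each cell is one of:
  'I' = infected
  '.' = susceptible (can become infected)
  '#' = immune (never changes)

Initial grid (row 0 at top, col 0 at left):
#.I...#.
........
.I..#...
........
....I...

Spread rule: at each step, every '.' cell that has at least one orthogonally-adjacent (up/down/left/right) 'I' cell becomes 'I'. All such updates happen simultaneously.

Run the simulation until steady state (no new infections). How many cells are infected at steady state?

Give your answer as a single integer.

Answer: 37

Derivation:
Step 0 (initial): 3 infected
Step 1: +10 new -> 13 infected
Step 2: +11 new -> 24 infected
Step 3: +6 new -> 30 infected
Step 4: +3 new -> 33 infected
Step 5: +2 new -> 35 infected
Step 6: +1 new -> 36 infected
Step 7: +1 new -> 37 infected
Step 8: +0 new -> 37 infected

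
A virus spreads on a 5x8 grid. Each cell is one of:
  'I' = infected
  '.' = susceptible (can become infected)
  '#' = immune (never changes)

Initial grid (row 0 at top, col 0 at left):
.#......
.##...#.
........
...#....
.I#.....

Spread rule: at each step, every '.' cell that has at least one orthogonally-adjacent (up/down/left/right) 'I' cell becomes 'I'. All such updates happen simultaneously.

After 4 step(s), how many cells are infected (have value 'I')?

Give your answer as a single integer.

Step 0 (initial): 1 infected
Step 1: +2 new -> 3 infected
Step 2: +3 new -> 6 infected
Step 3: +2 new -> 8 infected
Step 4: +2 new -> 10 infected

Answer: 10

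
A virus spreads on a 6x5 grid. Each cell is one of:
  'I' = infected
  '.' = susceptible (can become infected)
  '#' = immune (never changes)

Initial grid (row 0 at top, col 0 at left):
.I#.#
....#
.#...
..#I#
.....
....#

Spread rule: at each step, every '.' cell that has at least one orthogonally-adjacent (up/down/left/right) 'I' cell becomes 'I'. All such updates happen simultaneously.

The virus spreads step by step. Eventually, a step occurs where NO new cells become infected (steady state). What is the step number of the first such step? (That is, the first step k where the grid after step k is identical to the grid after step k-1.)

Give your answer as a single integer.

Answer: 6

Derivation:
Step 0 (initial): 2 infected
Step 1: +4 new -> 6 infected
Step 2: +8 new -> 14 infected
Step 3: +4 new -> 18 infected
Step 4: +4 new -> 22 infected
Step 5: +1 new -> 23 infected
Step 6: +0 new -> 23 infected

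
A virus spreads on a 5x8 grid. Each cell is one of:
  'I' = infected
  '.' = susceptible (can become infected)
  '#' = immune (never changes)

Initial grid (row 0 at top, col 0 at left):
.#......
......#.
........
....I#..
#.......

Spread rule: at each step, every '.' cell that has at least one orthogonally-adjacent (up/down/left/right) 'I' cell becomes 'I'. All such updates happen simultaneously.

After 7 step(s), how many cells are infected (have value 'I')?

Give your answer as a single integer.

Step 0 (initial): 1 infected
Step 1: +3 new -> 4 infected
Step 2: +6 new -> 10 infected
Step 3: +8 new -> 18 infected
Step 4: +9 new -> 27 infected
Step 5: +6 new -> 33 infected
Step 6: +2 new -> 35 infected
Step 7: +1 new -> 36 infected

Answer: 36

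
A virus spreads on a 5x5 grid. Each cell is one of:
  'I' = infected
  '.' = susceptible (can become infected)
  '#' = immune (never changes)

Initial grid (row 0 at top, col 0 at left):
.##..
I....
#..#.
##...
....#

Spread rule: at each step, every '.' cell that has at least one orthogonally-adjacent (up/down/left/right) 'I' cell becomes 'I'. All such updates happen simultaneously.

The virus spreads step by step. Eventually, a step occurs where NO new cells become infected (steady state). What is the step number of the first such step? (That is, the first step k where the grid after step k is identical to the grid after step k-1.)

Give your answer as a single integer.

Step 0 (initial): 1 infected
Step 1: +2 new -> 3 infected
Step 2: +2 new -> 5 infected
Step 3: +2 new -> 7 infected
Step 4: +3 new -> 10 infected
Step 5: +4 new -> 14 infected
Step 6: +3 new -> 17 infected
Step 7: +1 new -> 18 infected
Step 8: +0 new -> 18 infected

Answer: 8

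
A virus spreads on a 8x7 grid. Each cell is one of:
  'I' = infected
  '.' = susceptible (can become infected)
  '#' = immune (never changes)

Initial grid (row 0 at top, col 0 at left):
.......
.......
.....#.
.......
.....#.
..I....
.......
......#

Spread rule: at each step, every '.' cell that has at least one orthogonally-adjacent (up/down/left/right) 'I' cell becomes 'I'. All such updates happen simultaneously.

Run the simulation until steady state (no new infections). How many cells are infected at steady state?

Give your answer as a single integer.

Answer: 53

Derivation:
Step 0 (initial): 1 infected
Step 1: +4 new -> 5 infected
Step 2: +8 new -> 13 infected
Step 3: +10 new -> 23 infected
Step 4: +9 new -> 32 infected
Step 5: +9 new -> 41 infected
Step 6: +5 new -> 46 infected
Step 7: +4 new -> 50 infected
Step 8: +2 new -> 52 infected
Step 9: +1 new -> 53 infected
Step 10: +0 new -> 53 infected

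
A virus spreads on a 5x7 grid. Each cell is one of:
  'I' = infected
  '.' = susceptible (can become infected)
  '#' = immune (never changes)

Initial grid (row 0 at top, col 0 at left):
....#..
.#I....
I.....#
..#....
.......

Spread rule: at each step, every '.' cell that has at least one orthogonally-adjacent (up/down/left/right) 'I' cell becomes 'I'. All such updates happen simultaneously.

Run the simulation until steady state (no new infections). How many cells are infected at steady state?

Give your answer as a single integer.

Answer: 31

Derivation:
Step 0 (initial): 2 infected
Step 1: +6 new -> 8 infected
Step 2: +7 new -> 15 infected
Step 3: +4 new -> 19 infected
Step 4: +6 new -> 25 infected
Step 5: +3 new -> 28 infected
Step 6: +2 new -> 30 infected
Step 7: +1 new -> 31 infected
Step 8: +0 new -> 31 infected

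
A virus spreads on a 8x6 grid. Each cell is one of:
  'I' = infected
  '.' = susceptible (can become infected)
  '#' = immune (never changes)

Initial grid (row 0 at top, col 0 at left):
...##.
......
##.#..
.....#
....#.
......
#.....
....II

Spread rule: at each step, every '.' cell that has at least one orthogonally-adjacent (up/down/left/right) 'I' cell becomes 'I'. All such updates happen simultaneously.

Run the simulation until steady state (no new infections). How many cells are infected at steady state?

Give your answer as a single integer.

Answer: 40

Derivation:
Step 0 (initial): 2 infected
Step 1: +3 new -> 5 infected
Step 2: +4 new -> 9 infected
Step 3: +4 new -> 13 infected
Step 4: +4 new -> 17 infected
Step 5: +3 new -> 20 infected
Step 6: +4 new -> 24 infected
Step 7: +4 new -> 28 infected
Step 8: +4 new -> 32 infected
Step 9: +4 new -> 36 infected
Step 10: +3 new -> 39 infected
Step 11: +1 new -> 40 infected
Step 12: +0 new -> 40 infected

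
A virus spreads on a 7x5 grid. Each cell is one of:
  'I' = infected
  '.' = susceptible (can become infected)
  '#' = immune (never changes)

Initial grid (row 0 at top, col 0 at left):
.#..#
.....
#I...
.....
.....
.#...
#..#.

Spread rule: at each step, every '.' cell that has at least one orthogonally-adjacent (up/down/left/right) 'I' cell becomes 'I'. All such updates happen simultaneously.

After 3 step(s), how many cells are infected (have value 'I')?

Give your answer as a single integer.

Step 0 (initial): 1 infected
Step 1: +3 new -> 4 infected
Step 2: +6 new -> 10 infected
Step 3: +7 new -> 17 infected

Answer: 17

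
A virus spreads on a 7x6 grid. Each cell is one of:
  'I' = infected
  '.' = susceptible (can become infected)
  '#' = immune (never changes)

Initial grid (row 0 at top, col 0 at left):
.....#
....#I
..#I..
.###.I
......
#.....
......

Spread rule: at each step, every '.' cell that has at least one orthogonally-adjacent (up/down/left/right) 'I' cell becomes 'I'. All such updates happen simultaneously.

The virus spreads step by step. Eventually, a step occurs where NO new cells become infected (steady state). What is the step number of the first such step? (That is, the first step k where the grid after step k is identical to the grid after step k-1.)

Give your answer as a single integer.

Step 0 (initial): 3 infected
Step 1: +5 new -> 8 infected
Step 2: +4 new -> 12 infected
Step 3: +6 new -> 18 infected
Step 4: +6 new -> 24 infected
Step 5: +5 new -> 29 infected
Step 6: +4 new -> 33 infected
Step 7: +1 new -> 34 infected
Step 8: +1 new -> 35 infected
Step 9: +0 new -> 35 infected

Answer: 9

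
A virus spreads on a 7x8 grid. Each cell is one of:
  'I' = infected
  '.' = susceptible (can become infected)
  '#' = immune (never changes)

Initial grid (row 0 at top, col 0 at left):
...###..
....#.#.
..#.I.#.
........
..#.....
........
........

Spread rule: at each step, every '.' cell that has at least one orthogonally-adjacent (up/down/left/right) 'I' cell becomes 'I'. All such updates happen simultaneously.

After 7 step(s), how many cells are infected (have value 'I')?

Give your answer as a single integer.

Answer: 46

Derivation:
Step 0 (initial): 1 infected
Step 1: +3 new -> 4 infected
Step 2: +5 new -> 9 infected
Step 3: +6 new -> 15 infected
Step 4: +8 new -> 23 infected
Step 5: +11 new -> 34 infected
Step 6: +8 new -> 42 infected
Step 7: +4 new -> 46 infected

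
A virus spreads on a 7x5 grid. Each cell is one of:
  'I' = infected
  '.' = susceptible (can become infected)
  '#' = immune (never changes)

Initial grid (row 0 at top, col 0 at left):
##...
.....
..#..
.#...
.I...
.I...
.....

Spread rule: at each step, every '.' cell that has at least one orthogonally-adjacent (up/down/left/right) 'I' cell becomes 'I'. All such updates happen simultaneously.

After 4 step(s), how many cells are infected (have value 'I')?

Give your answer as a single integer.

Answer: 23

Derivation:
Step 0 (initial): 2 infected
Step 1: +5 new -> 7 infected
Step 2: +6 new -> 13 infected
Step 3: +5 new -> 18 infected
Step 4: +5 new -> 23 infected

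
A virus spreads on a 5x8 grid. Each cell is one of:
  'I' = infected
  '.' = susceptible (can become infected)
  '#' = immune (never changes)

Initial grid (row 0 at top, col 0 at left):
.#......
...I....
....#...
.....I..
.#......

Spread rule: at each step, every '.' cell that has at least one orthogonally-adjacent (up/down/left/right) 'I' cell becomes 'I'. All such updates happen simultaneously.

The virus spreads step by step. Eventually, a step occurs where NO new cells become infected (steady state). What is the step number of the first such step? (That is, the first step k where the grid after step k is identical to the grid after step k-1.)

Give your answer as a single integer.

Step 0 (initial): 2 infected
Step 1: +8 new -> 10 infected
Step 2: +10 new -> 20 infected
Step 3: +8 new -> 28 infected
Step 4: +6 new -> 34 infected
Step 5: +2 new -> 36 infected
Step 6: +1 new -> 37 infected
Step 7: +0 new -> 37 infected

Answer: 7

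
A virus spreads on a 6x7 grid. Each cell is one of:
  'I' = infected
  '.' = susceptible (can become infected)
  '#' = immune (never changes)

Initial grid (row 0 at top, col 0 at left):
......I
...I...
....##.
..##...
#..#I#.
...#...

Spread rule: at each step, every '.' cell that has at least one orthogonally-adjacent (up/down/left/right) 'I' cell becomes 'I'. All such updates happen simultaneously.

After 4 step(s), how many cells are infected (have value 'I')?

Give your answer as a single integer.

Step 0 (initial): 3 infected
Step 1: +8 new -> 11 infected
Step 2: +8 new -> 19 infected
Step 3: +5 new -> 24 infected
Step 4: +4 new -> 28 infected

Answer: 28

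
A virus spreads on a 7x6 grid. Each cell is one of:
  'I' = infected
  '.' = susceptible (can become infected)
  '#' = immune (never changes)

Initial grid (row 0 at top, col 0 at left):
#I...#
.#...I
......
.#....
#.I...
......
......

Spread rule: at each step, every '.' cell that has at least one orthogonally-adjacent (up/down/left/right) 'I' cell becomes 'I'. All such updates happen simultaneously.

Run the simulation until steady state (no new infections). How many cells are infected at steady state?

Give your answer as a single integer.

Answer: 37

Derivation:
Step 0 (initial): 3 infected
Step 1: +7 new -> 10 infected
Step 2: +12 new -> 22 infected
Step 3: +8 new -> 30 infected
Step 4: +4 new -> 34 infected
Step 5: +3 new -> 37 infected
Step 6: +0 new -> 37 infected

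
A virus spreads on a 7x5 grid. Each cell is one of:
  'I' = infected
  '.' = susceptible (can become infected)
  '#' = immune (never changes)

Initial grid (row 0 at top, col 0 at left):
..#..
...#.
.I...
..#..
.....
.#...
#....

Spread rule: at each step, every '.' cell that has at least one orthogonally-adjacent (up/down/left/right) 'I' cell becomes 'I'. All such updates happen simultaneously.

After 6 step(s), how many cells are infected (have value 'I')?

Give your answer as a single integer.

Answer: 29

Derivation:
Step 0 (initial): 1 infected
Step 1: +4 new -> 5 infected
Step 2: +6 new -> 11 infected
Step 3: +5 new -> 16 infected
Step 4: +5 new -> 21 infected
Step 5: +4 new -> 25 infected
Step 6: +4 new -> 29 infected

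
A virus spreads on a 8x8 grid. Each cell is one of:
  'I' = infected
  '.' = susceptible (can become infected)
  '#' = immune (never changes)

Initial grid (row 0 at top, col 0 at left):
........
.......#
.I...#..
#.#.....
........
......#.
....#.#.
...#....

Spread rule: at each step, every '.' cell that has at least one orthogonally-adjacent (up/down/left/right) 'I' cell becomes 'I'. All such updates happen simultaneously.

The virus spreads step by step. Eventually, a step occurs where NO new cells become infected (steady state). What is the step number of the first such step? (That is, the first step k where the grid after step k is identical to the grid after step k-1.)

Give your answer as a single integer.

Answer: 12

Derivation:
Step 0 (initial): 1 infected
Step 1: +4 new -> 5 infected
Step 2: +5 new -> 10 infected
Step 3: +8 new -> 18 infected
Step 4: +7 new -> 25 infected
Step 5: +8 new -> 33 infected
Step 6: +8 new -> 41 infected
Step 7: +5 new -> 46 infected
Step 8: +4 new -> 50 infected
Step 9: +2 new -> 52 infected
Step 10: +3 new -> 55 infected
Step 11: +1 new -> 56 infected
Step 12: +0 new -> 56 infected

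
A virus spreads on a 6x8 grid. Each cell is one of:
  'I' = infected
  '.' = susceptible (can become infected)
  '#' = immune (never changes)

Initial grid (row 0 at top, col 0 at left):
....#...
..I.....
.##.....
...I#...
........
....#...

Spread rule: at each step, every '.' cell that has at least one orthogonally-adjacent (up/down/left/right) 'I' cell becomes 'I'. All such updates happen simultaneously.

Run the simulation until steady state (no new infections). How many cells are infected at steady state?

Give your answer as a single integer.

Step 0 (initial): 2 infected
Step 1: +6 new -> 8 infected
Step 2: +9 new -> 17 infected
Step 3: +8 new -> 25 infected
Step 4: +8 new -> 33 infected
Step 5: +7 new -> 40 infected
Step 6: +3 new -> 43 infected
Step 7: +0 new -> 43 infected

Answer: 43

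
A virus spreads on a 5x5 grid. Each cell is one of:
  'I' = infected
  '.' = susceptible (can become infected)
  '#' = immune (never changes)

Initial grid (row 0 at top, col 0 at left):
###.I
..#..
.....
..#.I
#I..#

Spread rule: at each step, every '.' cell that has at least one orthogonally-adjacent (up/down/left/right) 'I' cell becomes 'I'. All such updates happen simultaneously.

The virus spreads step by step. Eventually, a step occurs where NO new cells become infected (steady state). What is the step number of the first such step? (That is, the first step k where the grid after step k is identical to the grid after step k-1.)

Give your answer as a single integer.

Step 0 (initial): 3 infected
Step 1: +6 new -> 9 infected
Step 2: +5 new -> 14 infected
Step 3: +3 new -> 17 infected
Step 4: +1 new -> 18 infected
Step 5: +0 new -> 18 infected

Answer: 5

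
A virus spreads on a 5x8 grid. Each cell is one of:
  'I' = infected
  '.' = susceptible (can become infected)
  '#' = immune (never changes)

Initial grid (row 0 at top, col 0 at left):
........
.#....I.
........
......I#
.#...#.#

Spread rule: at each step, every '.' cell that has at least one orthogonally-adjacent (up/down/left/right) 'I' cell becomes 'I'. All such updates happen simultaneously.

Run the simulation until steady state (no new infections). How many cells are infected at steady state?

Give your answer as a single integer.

Answer: 35

Derivation:
Step 0 (initial): 2 infected
Step 1: +6 new -> 8 infected
Step 2: +6 new -> 14 infected
Step 3: +5 new -> 19 infected
Step 4: +5 new -> 24 infected
Step 5: +4 new -> 28 infected
Step 6: +3 new -> 31 infected
Step 7: +3 new -> 34 infected
Step 8: +1 new -> 35 infected
Step 9: +0 new -> 35 infected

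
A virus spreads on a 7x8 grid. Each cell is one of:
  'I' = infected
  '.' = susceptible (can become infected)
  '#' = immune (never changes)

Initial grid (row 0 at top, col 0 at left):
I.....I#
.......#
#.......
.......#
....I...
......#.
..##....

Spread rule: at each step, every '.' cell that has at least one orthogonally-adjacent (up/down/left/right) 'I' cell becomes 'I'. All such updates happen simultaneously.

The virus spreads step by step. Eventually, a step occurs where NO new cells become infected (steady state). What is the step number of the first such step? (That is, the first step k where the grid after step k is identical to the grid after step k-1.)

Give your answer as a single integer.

Step 0 (initial): 3 infected
Step 1: +8 new -> 11 infected
Step 2: +13 new -> 24 infected
Step 3: +13 new -> 37 infected
Step 4: +7 new -> 44 infected
Step 5: +4 new -> 48 infected
Step 6: +1 new -> 49 infected
Step 7: +0 new -> 49 infected

Answer: 7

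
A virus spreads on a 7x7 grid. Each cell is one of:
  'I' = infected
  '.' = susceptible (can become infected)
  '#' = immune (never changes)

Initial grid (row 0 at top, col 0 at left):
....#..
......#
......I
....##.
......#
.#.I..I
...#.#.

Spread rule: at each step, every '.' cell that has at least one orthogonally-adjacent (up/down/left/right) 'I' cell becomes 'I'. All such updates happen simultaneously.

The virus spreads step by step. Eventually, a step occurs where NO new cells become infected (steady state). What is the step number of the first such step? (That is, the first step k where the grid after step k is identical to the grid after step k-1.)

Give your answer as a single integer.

Answer: 9

Derivation:
Step 0 (initial): 3 infected
Step 1: +7 new -> 10 infected
Step 2: +8 new -> 18 infected
Step 3: +6 new -> 24 infected
Step 4: +6 new -> 30 infected
Step 5: +5 new -> 35 infected
Step 6: +3 new -> 38 infected
Step 7: +2 new -> 40 infected
Step 8: +1 new -> 41 infected
Step 9: +0 new -> 41 infected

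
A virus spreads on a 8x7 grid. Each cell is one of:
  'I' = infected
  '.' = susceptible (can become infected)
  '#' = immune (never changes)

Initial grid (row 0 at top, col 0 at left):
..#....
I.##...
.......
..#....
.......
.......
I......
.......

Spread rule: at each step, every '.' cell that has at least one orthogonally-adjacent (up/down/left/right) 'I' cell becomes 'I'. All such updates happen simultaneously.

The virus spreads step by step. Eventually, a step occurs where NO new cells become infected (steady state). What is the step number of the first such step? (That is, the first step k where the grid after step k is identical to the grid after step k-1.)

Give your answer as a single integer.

Answer: 10

Derivation:
Step 0 (initial): 2 infected
Step 1: +6 new -> 8 infected
Step 2: +7 new -> 15 infected
Step 3: +6 new -> 21 infected
Step 4: +5 new -> 26 infected
Step 5: +6 new -> 32 infected
Step 6: +7 new -> 39 infected
Step 7: +7 new -> 46 infected
Step 8: +5 new -> 51 infected
Step 9: +1 new -> 52 infected
Step 10: +0 new -> 52 infected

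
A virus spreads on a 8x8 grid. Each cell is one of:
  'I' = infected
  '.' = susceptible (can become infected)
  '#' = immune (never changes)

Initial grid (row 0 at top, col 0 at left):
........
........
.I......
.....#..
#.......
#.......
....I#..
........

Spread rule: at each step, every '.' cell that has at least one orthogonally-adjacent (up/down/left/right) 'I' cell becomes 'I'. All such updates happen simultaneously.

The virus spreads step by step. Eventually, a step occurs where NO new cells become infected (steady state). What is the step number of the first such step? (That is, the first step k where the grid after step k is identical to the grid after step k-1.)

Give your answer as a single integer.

Answer: 9

Derivation:
Step 0 (initial): 2 infected
Step 1: +7 new -> 9 infected
Step 2: +13 new -> 22 infected
Step 3: +15 new -> 37 infected
Step 4: +9 new -> 46 infected
Step 5: +7 new -> 53 infected
Step 6: +4 new -> 57 infected
Step 7: +2 new -> 59 infected
Step 8: +1 new -> 60 infected
Step 9: +0 new -> 60 infected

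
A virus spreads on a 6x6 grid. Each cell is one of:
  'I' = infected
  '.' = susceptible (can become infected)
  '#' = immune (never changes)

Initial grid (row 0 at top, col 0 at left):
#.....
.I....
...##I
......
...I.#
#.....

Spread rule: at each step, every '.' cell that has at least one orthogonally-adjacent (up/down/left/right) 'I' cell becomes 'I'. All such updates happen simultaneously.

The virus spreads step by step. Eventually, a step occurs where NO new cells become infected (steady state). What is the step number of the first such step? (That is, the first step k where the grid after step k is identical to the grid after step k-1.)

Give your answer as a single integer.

Step 0 (initial): 3 infected
Step 1: +10 new -> 13 infected
Step 2: +12 new -> 25 infected
Step 3: +6 new -> 31 infected
Step 4: +0 new -> 31 infected

Answer: 4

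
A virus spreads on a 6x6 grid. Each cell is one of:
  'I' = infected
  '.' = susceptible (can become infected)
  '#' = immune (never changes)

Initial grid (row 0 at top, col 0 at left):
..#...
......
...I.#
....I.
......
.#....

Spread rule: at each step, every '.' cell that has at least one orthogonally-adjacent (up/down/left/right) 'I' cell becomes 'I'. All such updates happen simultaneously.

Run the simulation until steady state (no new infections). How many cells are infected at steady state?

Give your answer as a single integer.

Step 0 (initial): 2 infected
Step 1: +6 new -> 8 infected
Step 2: +8 new -> 16 infected
Step 3: +8 new -> 24 infected
Step 4: +6 new -> 30 infected
Step 5: +2 new -> 32 infected
Step 6: +1 new -> 33 infected
Step 7: +0 new -> 33 infected

Answer: 33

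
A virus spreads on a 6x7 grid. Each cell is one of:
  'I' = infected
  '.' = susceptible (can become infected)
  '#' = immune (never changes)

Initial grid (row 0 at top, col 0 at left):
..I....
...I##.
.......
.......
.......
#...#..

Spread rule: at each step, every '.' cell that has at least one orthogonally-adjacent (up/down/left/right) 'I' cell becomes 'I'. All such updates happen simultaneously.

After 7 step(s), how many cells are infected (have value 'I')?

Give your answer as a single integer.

Step 0 (initial): 2 infected
Step 1: +4 new -> 6 infected
Step 2: +6 new -> 12 infected
Step 3: +7 new -> 19 infected
Step 4: +8 new -> 27 infected
Step 5: +6 new -> 33 infected
Step 6: +4 new -> 37 infected
Step 7: +1 new -> 38 infected

Answer: 38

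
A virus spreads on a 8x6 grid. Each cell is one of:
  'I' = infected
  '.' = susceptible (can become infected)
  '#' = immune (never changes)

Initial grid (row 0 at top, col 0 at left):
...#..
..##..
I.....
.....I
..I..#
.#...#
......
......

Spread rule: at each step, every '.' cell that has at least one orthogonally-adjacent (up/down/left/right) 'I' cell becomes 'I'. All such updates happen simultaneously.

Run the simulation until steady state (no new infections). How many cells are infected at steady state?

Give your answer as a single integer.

Answer: 42

Derivation:
Step 0 (initial): 3 infected
Step 1: +9 new -> 12 infected
Step 2: +11 new -> 23 infected
Step 3: +9 new -> 32 infected
Step 4: +6 new -> 38 infected
Step 5: +3 new -> 41 infected
Step 6: +1 new -> 42 infected
Step 7: +0 new -> 42 infected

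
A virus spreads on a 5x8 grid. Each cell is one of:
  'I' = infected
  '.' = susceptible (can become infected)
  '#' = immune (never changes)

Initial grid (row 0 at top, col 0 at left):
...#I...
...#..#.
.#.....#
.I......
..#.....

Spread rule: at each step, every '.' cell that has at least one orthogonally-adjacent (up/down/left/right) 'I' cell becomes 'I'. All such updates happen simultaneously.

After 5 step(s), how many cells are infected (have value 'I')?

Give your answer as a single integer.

Step 0 (initial): 2 infected
Step 1: +5 new -> 7 infected
Step 2: +7 new -> 14 infected
Step 3: +7 new -> 21 infected
Step 4: +7 new -> 28 infected
Step 5: +3 new -> 31 infected

Answer: 31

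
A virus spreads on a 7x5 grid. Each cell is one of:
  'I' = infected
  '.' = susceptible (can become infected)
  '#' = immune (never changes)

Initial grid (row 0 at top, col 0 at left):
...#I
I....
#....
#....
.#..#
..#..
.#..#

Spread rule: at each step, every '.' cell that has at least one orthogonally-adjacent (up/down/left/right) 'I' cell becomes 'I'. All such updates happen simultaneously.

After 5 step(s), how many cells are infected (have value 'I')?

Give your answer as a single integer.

Answer: 19

Derivation:
Step 0 (initial): 2 infected
Step 1: +3 new -> 5 infected
Step 2: +5 new -> 10 infected
Step 3: +5 new -> 15 infected
Step 4: +2 new -> 17 infected
Step 5: +2 new -> 19 infected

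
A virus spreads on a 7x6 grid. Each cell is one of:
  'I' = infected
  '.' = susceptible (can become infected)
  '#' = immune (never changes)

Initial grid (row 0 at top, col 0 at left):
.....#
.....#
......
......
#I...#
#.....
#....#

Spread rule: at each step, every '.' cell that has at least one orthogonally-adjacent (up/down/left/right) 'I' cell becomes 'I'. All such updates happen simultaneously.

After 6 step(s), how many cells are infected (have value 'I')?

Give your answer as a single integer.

Step 0 (initial): 1 infected
Step 1: +3 new -> 4 infected
Step 2: +6 new -> 10 infected
Step 3: +7 new -> 17 infected
Step 4: +7 new -> 24 infected
Step 5: +7 new -> 31 infected
Step 6: +3 new -> 34 infected

Answer: 34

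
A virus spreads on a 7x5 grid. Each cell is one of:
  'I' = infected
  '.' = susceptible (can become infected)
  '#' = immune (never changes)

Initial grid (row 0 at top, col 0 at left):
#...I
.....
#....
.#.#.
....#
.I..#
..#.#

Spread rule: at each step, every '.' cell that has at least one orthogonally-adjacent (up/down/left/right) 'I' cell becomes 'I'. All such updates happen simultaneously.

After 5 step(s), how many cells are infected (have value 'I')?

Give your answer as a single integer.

Step 0 (initial): 2 infected
Step 1: +6 new -> 8 infected
Step 2: +7 new -> 15 infected
Step 3: +8 new -> 23 infected
Step 4: +2 new -> 25 infected
Step 5: +2 new -> 27 infected

Answer: 27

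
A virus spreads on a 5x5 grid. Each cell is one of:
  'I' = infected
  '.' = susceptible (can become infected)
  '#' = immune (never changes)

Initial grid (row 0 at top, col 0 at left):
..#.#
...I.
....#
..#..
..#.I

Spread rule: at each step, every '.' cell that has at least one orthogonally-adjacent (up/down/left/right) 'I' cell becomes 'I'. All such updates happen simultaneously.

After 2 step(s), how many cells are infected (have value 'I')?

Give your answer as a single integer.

Answer: 11

Derivation:
Step 0 (initial): 2 infected
Step 1: +6 new -> 8 infected
Step 2: +3 new -> 11 infected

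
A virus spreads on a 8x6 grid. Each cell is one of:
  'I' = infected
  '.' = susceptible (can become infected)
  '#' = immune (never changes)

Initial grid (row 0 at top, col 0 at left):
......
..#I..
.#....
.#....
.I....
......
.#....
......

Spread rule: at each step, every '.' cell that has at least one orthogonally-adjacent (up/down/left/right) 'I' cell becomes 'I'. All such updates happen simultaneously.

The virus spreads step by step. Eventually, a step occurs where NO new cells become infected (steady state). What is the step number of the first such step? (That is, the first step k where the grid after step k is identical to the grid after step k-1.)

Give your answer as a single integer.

Answer: 8

Derivation:
Step 0 (initial): 2 infected
Step 1: +6 new -> 8 infected
Step 2: +11 new -> 19 infected
Step 3: +9 new -> 28 infected
Step 4: +9 new -> 37 infected
Step 5: +4 new -> 41 infected
Step 6: +2 new -> 43 infected
Step 7: +1 new -> 44 infected
Step 8: +0 new -> 44 infected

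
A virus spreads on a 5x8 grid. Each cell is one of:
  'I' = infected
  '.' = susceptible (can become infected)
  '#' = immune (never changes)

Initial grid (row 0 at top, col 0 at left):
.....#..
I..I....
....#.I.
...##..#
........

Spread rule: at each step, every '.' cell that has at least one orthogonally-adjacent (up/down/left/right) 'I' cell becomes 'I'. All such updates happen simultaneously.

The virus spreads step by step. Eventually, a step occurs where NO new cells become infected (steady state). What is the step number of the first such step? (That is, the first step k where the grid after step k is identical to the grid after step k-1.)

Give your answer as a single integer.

Answer: 6

Derivation:
Step 0 (initial): 3 infected
Step 1: +11 new -> 14 infected
Step 2: +11 new -> 25 infected
Step 3: +6 new -> 31 infected
Step 4: +3 new -> 34 infected
Step 5: +1 new -> 35 infected
Step 6: +0 new -> 35 infected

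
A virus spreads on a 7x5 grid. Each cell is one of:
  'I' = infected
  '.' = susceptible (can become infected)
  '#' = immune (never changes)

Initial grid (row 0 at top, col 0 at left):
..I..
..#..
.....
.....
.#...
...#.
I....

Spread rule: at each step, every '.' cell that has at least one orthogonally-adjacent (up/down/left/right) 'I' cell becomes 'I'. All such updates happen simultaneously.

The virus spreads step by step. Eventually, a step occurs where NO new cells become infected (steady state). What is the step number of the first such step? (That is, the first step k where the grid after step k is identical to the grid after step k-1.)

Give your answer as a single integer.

Step 0 (initial): 2 infected
Step 1: +4 new -> 6 infected
Step 2: +7 new -> 13 infected
Step 3: +7 new -> 20 infected
Step 4: +7 new -> 27 infected
Step 5: +4 new -> 31 infected
Step 6: +1 new -> 32 infected
Step 7: +0 new -> 32 infected

Answer: 7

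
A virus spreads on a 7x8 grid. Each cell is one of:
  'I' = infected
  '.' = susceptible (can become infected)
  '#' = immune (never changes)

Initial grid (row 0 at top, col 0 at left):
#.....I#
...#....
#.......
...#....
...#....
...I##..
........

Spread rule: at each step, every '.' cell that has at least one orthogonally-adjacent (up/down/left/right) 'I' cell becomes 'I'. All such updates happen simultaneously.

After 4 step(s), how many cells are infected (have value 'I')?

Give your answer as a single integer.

Answer: 34

Derivation:
Step 0 (initial): 2 infected
Step 1: +4 new -> 6 infected
Step 2: +8 new -> 14 infected
Step 3: +10 new -> 24 infected
Step 4: +10 new -> 34 infected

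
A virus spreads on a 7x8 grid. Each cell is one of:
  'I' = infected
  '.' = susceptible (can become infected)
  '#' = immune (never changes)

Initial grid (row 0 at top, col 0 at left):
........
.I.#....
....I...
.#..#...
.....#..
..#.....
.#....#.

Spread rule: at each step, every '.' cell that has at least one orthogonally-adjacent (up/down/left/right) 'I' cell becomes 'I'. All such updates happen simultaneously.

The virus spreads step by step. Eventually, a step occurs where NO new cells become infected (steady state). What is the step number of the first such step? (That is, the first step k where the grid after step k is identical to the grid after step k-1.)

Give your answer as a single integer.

Step 0 (initial): 2 infected
Step 1: +7 new -> 9 infected
Step 2: +9 new -> 18 infected
Step 3: +8 new -> 26 infected
Step 4: +8 new -> 34 infected
Step 5: +7 new -> 41 infected
Step 6: +6 new -> 47 infected
Step 7: +2 new -> 49 infected
Step 8: +0 new -> 49 infected

Answer: 8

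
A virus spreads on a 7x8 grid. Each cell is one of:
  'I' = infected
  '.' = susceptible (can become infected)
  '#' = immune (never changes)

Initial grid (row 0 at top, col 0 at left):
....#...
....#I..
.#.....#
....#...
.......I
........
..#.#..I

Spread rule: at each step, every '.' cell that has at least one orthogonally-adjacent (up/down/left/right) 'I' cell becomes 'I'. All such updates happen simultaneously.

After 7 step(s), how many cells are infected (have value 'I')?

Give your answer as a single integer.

Answer: 44

Derivation:
Step 0 (initial): 3 infected
Step 1: +7 new -> 10 infected
Step 2: +9 new -> 19 infected
Step 3: +4 new -> 23 infected
Step 4: +5 new -> 28 infected
Step 5: +5 new -> 33 infected
Step 6: +6 new -> 39 infected
Step 7: +5 new -> 44 infected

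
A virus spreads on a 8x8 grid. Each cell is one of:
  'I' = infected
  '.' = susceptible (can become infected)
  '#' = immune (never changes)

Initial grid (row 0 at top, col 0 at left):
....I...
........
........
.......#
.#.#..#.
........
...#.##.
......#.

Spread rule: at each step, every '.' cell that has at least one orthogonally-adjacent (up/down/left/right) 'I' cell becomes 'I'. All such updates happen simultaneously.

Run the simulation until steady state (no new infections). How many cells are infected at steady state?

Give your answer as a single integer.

Step 0 (initial): 1 infected
Step 1: +3 new -> 4 infected
Step 2: +5 new -> 9 infected
Step 3: +7 new -> 16 infected
Step 4: +8 new -> 24 infected
Step 5: +7 new -> 31 infected
Step 6: +6 new -> 37 infected
Step 7: +4 new -> 41 infected
Step 8: +6 new -> 47 infected
Step 9: +5 new -> 52 infected
Step 10: +3 new -> 55 infected
Step 11: +1 new -> 56 infected
Step 12: +0 new -> 56 infected

Answer: 56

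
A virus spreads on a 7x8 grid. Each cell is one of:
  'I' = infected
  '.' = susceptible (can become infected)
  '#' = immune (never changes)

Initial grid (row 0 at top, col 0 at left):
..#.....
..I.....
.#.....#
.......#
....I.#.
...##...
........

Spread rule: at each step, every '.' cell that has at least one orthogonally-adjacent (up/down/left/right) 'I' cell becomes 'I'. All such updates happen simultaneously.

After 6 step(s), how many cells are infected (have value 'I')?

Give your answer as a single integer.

Step 0 (initial): 2 infected
Step 1: +6 new -> 8 infected
Step 2: +11 new -> 19 infected
Step 3: +11 new -> 30 infected
Step 4: +10 new -> 40 infected
Step 5: +7 new -> 47 infected
Step 6: +2 new -> 49 infected

Answer: 49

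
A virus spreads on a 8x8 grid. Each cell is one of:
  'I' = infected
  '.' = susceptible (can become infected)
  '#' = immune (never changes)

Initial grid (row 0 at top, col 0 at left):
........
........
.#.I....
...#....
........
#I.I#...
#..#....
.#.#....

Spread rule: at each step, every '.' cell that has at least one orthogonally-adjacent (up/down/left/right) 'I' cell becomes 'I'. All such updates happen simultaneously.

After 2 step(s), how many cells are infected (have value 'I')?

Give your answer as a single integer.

Answer: 21

Derivation:
Step 0 (initial): 3 infected
Step 1: +7 new -> 10 infected
Step 2: +11 new -> 21 infected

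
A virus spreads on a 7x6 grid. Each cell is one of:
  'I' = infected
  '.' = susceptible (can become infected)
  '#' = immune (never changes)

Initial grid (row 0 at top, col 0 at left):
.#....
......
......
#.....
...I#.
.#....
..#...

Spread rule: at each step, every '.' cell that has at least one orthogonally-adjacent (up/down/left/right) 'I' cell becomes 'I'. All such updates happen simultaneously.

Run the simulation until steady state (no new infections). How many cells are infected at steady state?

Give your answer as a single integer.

Step 0 (initial): 1 infected
Step 1: +3 new -> 4 infected
Step 2: +7 new -> 11 infected
Step 3: +8 new -> 19 infected
Step 4: +8 new -> 27 infected
Step 5: +6 new -> 33 infected
Step 6: +3 new -> 36 infected
Step 7: +1 new -> 37 infected
Step 8: +0 new -> 37 infected

Answer: 37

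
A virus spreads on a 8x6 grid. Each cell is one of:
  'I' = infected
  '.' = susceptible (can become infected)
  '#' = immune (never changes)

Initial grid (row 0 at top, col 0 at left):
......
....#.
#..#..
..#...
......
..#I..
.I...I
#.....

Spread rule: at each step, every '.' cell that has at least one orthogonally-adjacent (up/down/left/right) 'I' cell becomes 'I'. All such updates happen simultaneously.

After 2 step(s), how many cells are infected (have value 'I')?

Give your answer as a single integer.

Answer: 22

Derivation:
Step 0 (initial): 3 infected
Step 1: +10 new -> 13 infected
Step 2: +9 new -> 22 infected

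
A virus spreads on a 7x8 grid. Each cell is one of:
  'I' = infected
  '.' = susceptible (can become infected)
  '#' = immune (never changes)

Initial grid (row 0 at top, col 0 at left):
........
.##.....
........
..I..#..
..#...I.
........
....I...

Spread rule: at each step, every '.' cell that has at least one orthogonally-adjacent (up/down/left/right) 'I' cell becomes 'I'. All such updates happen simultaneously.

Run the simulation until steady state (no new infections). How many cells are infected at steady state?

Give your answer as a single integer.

Answer: 52

Derivation:
Step 0 (initial): 3 infected
Step 1: +10 new -> 13 infected
Step 2: +14 new -> 27 infected
Step 3: +11 new -> 38 infected
Step 4: +8 new -> 46 infected
Step 5: +5 new -> 51 infected
Step 6: +1 new -> 52 infected
Step 7: +0 new -> 52 infected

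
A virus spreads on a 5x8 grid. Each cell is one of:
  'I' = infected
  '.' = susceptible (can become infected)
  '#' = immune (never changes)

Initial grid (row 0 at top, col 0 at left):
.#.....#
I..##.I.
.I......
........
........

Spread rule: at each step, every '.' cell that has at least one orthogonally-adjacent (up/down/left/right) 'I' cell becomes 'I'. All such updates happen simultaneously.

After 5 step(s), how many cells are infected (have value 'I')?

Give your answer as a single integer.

Step 0 (initial): 3 infected
Step 1: +9 new -> 12 infected
Step 2: +9 new -> 21 infected
Step 3: +9 new -> 30 infected
Step 4: +5 new -> 35 infected
Step 5: +1 new -> 36 infected

Answer: 36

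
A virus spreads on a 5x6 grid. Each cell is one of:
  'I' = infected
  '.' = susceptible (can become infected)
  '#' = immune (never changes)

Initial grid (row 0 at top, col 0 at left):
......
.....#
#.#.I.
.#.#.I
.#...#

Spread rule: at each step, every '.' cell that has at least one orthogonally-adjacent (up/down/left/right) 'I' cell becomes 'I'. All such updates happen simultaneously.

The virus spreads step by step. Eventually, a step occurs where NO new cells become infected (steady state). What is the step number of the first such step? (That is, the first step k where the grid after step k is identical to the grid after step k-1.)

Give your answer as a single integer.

Step 0 (initial): 2 infected
Step 1: +4 new -> 6 infected
Step 2: +3 new -> 9 infected
Step 3: +4 new -> 13 infected
Step 4: +3 new -> 16 infected
Step 5: +4 new -> 20 infected
Step 6: +1 new -> 21 infected
Step 7: +0 new -> 21 infected

Answer: 7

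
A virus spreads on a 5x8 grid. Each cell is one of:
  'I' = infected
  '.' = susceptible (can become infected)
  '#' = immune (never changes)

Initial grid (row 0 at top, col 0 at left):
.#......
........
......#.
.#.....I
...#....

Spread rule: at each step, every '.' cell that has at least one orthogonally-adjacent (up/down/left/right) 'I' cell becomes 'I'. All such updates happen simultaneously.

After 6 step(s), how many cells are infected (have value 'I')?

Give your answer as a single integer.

Answer: 25

Derivation:
Step 0 (initial): 1 infected
Step 1: +3 new -> 4 infected
Step 2: +3 new -> 7 infected
Step 3: +5 new -> 12 infected
Step 4: +5 new -> 17 infected
Step 5: +4 new -> 21 infected
Step 6: +4 new -> 25 infected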